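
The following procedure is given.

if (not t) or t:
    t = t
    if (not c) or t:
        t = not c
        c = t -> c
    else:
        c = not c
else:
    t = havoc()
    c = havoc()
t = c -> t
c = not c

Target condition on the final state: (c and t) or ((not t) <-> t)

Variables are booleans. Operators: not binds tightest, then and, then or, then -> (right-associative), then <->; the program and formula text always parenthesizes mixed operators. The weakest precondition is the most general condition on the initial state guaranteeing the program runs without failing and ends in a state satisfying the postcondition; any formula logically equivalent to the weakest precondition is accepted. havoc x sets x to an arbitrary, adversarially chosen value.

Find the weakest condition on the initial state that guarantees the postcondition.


Working backward. After the program, (c and t) or ((not t) <-> t) must hold.
Before c := not c: ((not c) and t) or ((not t) <-> t)
Before t := c -> t: ((not c) and (c -> t)) or ((not (c -> t)) <-> (c -> t))
Then branch requires (((not c) or t) -> (((not ((not c) -> c)) and (((not c) -> c) -> (not c))) or ((not (((not c) -> c) -> (not c))) <-> (((not c) -> c) -> (not c))))) and ((not ((not c) or t)) -> ((c and ((not c) -> t)) or ((not ((not c) -> t)) <-> ((not c) -> t)))); else branch requires false.
Before the if: (((not c) or t) -> (((not ((not c) -> c)) and (((not c) -> c) -> (not c))) or ((not (((not c) -> c) -> (not c))) <-> (((not c) -> c) -> (not c))))) and ((not ((not c) or t)) -> ((c and ((not c) -> t)) or ((not ((not c) -> t)) <-> ((not c) -> t))))
Answer: WP = (((not c) or t) -> (((not ((not c) -> c)) and (((not c) -> c) -> (not c))) or ((not (((not c) -> c) -> (not c))) <-> (((not c) -> c) -> (not c))))) and ((not ((not c) or t)) -> ((c and ((not c) -> t)) or ((not ((not c) -> t)) <-> ((not c) -> t))))


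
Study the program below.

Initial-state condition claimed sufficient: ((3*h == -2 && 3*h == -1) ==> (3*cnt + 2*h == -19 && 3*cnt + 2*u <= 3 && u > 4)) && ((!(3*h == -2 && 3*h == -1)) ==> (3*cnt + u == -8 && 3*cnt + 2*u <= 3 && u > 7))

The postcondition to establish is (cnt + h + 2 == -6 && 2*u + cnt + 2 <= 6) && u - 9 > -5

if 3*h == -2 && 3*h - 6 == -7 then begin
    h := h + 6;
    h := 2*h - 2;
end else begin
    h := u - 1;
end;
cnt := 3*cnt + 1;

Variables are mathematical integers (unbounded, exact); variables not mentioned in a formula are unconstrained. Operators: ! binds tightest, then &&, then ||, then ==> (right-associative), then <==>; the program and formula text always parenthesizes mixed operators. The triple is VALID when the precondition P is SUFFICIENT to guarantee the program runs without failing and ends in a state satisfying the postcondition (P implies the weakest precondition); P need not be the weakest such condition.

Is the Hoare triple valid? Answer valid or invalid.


Working backward. After the program, the postcondition (cnt + h + 2 == -6 && 2*u + cnt + 2 <= 6) && u - 9 > -5 must hold; in canonical form it is cnt + h == -8 && cnt + 2*u <= 4 && u > 4.
Before cnt := 3*cnt + 1: 3*cnt + h == -9 && 3*cnt + 2*u <= 3 && u > 4
Then branch requires 3*cnt + 2*h == -19 && 3*cnt + 2*u <= 3 && u > 4; else branch requires 3*cnt + u == -8 && 3*cnt + 2*u <= 3 && u > 4.
Before the if: ((3*h == -2 && 3*h == -1) ==> (3*cnt + 2*h == -19 && 3*cnt + 2*u <= 3 && u > 4)) && ((!(3*h == -2 && 3*h == -1)) ==> (3*cnt + u == -8 && 3*cnt + 2*u <= 3 && u > 4))
The weakest precondition is ((3*h == -2 && 3*h == -1) ==> (3*cnt + 2*h == -19 && 3*cnt + 2*u <= 3 && u > 4)) && ((!(3*h == -2 && 3*h == -1)) ==> (3*cnt + u == -8 && 3*cnt + 2*u <= 3 && u > 4)).
Check whether ((3*h == -2 && 3*h == -1) ==> (3*cnt + 2*h == -19 && 3*cnt + 2*u <= 3 && u > 4)) && ((!(3*h == -2 && 3*h == -1)) ==> (3*cnt + u == -8 && 3*cnt + 2*u <= 3 && u > 7)) implies it.
Every state satisfying the precondition satisfies the weakest precondition: the implication holds.
Answer: valid


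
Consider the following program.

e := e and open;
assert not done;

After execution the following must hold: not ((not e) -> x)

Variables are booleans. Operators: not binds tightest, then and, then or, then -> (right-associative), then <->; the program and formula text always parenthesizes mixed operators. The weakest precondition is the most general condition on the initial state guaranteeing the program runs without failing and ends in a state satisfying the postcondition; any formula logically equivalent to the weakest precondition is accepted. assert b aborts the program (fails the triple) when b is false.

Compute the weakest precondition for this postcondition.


Working backward. After the program, not ((not e) -> x) must hold.
Before assert not done: (not done) and (not ((not e) -> x))
Before e := e and open: (not done) and (not ((not (e and open)) -> x))
Answer: WP = (not done) and (not ((not (e and open)) -> x))


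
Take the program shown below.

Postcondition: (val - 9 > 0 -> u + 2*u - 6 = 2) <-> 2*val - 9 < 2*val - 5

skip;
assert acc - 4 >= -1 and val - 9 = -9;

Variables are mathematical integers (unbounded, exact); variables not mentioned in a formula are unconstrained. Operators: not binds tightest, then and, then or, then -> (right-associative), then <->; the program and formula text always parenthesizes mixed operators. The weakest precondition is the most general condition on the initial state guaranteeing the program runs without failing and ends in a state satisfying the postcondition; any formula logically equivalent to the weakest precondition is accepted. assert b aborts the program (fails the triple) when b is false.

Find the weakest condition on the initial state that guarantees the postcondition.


Working backward. After the program, the postcondition (val - 9 > 0 -> u + 2*u - 6 = 2) <-> 2*val - 9 < 2*val - 5 must hold; in canonical form it is val > 9 -> 3*u = 8.
Before assert acc - 4 >= -1 and val - 9 = -9: acc >= 3 and val = 0 and (val > 9 -> 3*u = 8)
Before skip: acc >= 3 and val = 0 and (val > 9 -> 3*u = 8)
Answer: WP = acc >= 3 and val = 0 and (val > 9 -> 3*u = 8)


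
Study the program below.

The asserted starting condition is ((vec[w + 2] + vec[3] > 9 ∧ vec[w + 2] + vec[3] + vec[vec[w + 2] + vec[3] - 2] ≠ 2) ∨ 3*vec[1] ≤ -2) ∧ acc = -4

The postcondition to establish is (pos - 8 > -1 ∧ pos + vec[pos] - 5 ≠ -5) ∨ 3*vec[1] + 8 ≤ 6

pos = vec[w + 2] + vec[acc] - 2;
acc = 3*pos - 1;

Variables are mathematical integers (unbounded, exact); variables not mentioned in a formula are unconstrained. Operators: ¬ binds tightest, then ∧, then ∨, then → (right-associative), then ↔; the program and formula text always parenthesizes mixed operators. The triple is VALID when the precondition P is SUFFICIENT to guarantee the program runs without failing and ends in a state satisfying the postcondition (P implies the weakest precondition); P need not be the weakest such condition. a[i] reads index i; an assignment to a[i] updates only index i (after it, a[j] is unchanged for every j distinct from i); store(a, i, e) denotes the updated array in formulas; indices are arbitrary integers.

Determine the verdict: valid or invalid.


Working backward. After the program, the postcondition (pos - 8 > -1 ∧ pos + vec[pos] - 5 ≠ -5) ∨ 3*vec[1] + 8 ≤ 6 must hold; in canonical form it is (pos > 7 ∧ vec[pos] + pos ≠ 0) ∨ 3*vec[1] ≤ -2.
Before acc := 3*pos - 1: (pos > 7 ∧ vec[pos] + pos ≠ 0) ∨ 3*vec[1] ≤ -2
Before pos := vec[w + 2] + vec[acc] - 2: (vec[w + 2] + vec[acc] > 9 ∧ vec[w + 2] + vec[vec[w + 2] + vec[acc] - 2] + vec[acc] ≠ 2) ∨ 3*vec[1] ≤ -2
The weakest precondition is (vec[w + 2] + vec[acc] > 9 ∧ vec[w + 2] + vec[vec[w + 2] + vec[acc] - 2] + vec[acc] ≠ 2) ∨ 3*vec[1] ≤ -2.
Check whether ((vec[w + 2] + vec[3] > 9 ∧ vec[w + 2] + vec[3] + vec[vec[w + 2] + vec[3] - 2] ≠ 2) ∨ 3*vec[1] ≤ -2) ∧ acc = -4 implies it.
Countermodel: at the initial state acc = -4, vec = {[-7042] = 15521, [-4] = -7040, [1] = 15521, [3] = 10, [4] = 0, [8] = 6516, elsewhere 15521}, w = 2, the precondition holds but the weakest precondition fails.
Answer: invalid


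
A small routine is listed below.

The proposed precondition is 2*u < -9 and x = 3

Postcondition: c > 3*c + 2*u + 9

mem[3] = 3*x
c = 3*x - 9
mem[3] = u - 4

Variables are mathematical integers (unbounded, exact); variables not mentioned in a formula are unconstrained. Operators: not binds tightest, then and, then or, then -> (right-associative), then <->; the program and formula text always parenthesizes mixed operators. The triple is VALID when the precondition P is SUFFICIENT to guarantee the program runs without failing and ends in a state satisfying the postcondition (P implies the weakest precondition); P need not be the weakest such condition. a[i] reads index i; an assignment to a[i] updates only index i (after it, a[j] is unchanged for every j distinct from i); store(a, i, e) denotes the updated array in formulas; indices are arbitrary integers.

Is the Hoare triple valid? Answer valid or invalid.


Working backward. After the program, the postcondition c > 3*c + 2*u + 9 must hold; in canonical form it is 2*c + 2*u < -9.
Before mem[3] := u - 4: 2*c + 2*u < -9
Before c := 3*x - 9: 2*u + 6*x < 9
Before mem[3] := 3*x: 2*u + 6*x < 9
The weakest precondition is 2*u + 6*x < 9.
Check whether 2*u < -9 and x = 3 implies it.
Every state satisfying the precondition satisfies the weakest precondition: the implication holds.
Answer: valid


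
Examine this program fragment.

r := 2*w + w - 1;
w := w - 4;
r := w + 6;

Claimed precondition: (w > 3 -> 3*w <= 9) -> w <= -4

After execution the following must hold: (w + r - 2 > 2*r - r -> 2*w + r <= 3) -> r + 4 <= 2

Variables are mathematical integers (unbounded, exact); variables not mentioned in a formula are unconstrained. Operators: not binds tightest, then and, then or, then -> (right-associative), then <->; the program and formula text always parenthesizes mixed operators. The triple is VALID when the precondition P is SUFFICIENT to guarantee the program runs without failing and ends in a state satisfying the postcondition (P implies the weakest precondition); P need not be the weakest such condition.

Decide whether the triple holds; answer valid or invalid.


Working backward. After the program, the postcondition (w + r - 2 > 2*r - r -> 2*w + r <= 3) -> r + 4 <= 2 must hold; in canonical form it is (w > 2 -> r + 2*w <= 3) -> r <= -2.
Before r := w + 6: (w > 2 -> 3*w <= -3) -> w <= -8
Before w := w - 4: (w > 6 -> 3*w <= 9) -> w <= -4
Before r := 2*w + w - 1: (w > 6 -> 3*w <= 9) -> w <= -4
The weakest precondition is (w > 6 -> 3*w <= 9) -> w <= -4.
Check whether (w > 3 -> 3*w <= 9) -> w <= -4 implies it.
Countermodel: at the initial state w = 4, the precondition holds but the weakest precondition fails.
Answer: invalid


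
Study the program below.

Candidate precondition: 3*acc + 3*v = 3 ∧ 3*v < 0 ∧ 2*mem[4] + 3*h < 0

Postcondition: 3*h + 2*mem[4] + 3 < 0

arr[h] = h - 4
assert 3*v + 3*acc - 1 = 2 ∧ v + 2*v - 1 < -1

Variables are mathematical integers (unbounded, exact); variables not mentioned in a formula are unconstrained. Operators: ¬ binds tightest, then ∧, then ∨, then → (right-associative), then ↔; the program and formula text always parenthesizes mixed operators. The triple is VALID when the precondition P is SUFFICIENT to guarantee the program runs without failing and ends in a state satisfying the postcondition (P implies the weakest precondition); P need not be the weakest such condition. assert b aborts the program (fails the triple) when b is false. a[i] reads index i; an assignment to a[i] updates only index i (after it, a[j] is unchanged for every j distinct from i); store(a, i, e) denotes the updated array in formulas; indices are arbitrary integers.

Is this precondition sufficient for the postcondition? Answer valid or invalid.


Working backward. After the program, the postcondition 3*h + 2*mem[4] + 3 < 0 must hold; in canonical form it is 2*mem[4] + 3*h < -3.
Before assert 3*v + 3*acc - 1 = 2 ∧ v + 2*v - 1 < -1: 3*acc + 3*v = 3 ∧ 3*v < 0 ∧ 2*mem[4] + 3*h < -3
Before arr[h] := h - 4: 3*acc + 3*v = 3 ∧ 3*v < 0 ∧ 2*mem[4] + 3*h < -3
The weakest precondition is 3*acc + 3*v = 3 ∧ 3*v < 0 ∧ 2*mem[4] + 3*h < -3.
Check whether 3*acc + 3*v = 3 ∧ 3*v < 0 ∧ 2*mem[4] + 3*h < 0 implies it.
Countermodel: at the initial state acc = 2, h = 1, mem = {[4] = -2, elsewhere -2}, v = -1, the precondition holds but the weakest precondition fails.
Answer: invalid


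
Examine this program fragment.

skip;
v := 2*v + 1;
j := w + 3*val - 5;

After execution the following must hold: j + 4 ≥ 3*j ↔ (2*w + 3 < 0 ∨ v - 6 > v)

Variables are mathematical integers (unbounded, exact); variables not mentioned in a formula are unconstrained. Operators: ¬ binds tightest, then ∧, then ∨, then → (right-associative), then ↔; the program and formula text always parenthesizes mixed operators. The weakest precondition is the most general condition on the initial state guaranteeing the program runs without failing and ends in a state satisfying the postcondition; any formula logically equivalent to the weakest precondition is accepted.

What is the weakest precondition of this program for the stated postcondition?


Working backward. After the program, the postcondition j + 4 ≥ 3*j ↔ (2*w + 3 < 0 ∨ v - 6 > v) must hold; in canonical form it is 2*j ≤ 4 ↔ 2*w < -3.
Before j := w + 3*val - 5: 6*val + 2*w ≤ 14 ↔ 2*w < -3
Before v := 2*v + 1: 6*val + 2*w ≤ 14 ↔ 2*w < -3
Before skip: 6*val + 2*w ≤ 14 ↔ 2*w < -3
Answer: WP = 6*val + 2*w ≤ 14 ↔ 2*w < -3


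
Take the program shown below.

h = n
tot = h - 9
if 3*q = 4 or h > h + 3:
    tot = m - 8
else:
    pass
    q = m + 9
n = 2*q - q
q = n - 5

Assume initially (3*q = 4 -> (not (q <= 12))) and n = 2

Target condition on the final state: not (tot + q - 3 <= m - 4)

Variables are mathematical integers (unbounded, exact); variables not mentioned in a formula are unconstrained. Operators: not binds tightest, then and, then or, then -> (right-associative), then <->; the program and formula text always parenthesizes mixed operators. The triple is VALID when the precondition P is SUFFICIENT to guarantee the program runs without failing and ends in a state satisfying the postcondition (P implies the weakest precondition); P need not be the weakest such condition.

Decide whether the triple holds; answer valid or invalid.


Working backward. After the program, the postcondition not (tot + q - 3 <= m - 4) must hold; in canonical form it is not (q + tot <= m - 1).
Before q := n - 5: not (n + tot <= m + 4)
Before n := 2*q - q: not (q + tot <= m + 4)
Then branch requires not (q <= 12); else branch requires not (tot <= -5).
Before the if: (3*q = 4 -> (not (q <= 12))) and ((not (3*q = 4)) -> (not (tot <= -5)))
Before tot := h - 9: (3*q = 4 -> (not (q <= 12))) and ((not (3*q = 4)) -> (not (h <= 4)))
Before h := n: (3*q = 4 -> (not (q <= 12))) and ((not (3*q = 4)) -> (not (n <= 4)))
The weakest precondition is (3*q = 4 -> (not (q <= 12))) and ((not (3*q = 4)) -> (not (n <= 4))).
Check whether (3*q = 4 -> (not (q <= 12))) and n = 2 implies it.
Countermodel: at the initial state n = 2, q = 0, the precondition holds but the weakest precondition fails.
Answer: invalid


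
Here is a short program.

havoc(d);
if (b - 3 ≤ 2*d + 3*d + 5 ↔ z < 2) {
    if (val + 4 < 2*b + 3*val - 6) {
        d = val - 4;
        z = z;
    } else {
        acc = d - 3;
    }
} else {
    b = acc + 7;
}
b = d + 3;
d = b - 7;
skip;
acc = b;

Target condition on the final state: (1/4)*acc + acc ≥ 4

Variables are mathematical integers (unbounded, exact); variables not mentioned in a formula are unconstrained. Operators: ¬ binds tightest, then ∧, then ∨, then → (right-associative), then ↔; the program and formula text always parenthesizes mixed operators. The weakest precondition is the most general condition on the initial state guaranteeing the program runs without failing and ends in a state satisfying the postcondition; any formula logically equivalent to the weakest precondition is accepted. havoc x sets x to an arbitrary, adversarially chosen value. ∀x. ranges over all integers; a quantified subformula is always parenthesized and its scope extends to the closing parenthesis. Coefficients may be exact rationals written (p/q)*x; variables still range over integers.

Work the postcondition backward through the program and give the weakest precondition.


Working backward. After the program, the postcondition (1/4)*acc + acc ≥ 4 must hold; in canonical form it is (5/4)*acc ≥ 4.
Before acc := b: (5/4)*b ≥ 4
Before skip: (5/4)*b ≥ 4
Before d := b - 7: (5/4)*b ≥ 4
Before b := d + 3: (5/4)*d ≥ 1/4
Then branch requires (2*b + 2*val > 10 → (5/4)*val ≥ 21/4) ∧ ((¬(2*b + 2*val > 10)) → (5/4)*d ≥ 1/4); else branch requires (5/4)*d ≥ 1/4.
Before the if: ((b ≤ 5*d + 8 ↔ z < 2) → ((2*b + 2*val > 10 → (5/4)*val ≥ 21/4) ∧ ((¬(2*b + 2*val > 10)) → (5/4)*d ≥ 1/4))) ∧ ((¬(b ≤ 5*d + 8 ↔ z < 2)) → (5/4)*d ≥ 1/4)
Before havoc d: ∀d_1. (((b ≤ 5*d_1 + 8 ↔ z < 2) → ((2*b + 2*val > 10 → (5/4)*val ≥ 21/4) ∧ ((¬(2*b + 2*val > 10)) → (5/4)*d_1 ≥ 1/4))) ∧ ((¬(b ≤ 5*d_1 + 8 ↔ z < 2)) → (5/4)*d_1 ≥ 1/4))
Answer: WP = ∀d_1. (((b ≤ 5*d_1 + 8 ↔ z < 2) → ((2*b + 2*val > 10 → (5/4)*val ≥ 21/4) ∧ ((¬(2*b + 2*val > 10)) → (5/4)*d_1 ≥ 1/4))) ∧ ((¬(b ≤ 5*d_1 + 8 ↔ z < 2)) → (5/4)*d_1 ≥ 1/4))


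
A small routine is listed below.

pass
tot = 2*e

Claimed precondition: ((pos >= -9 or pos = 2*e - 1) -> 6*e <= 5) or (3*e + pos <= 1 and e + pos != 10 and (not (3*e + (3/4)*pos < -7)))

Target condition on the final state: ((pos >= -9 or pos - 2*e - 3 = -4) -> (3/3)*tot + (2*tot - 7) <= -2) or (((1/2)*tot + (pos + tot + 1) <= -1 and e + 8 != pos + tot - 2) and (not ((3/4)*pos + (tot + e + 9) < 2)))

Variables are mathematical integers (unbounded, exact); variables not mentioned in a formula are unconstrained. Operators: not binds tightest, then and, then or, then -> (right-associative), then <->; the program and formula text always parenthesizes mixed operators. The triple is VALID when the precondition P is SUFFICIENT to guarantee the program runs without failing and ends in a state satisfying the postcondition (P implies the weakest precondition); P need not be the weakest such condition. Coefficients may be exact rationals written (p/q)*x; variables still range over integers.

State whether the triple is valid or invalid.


Working backward. After the program, the postcondition ((pos >= -9 or pos - 2*e - 3 = -4) -> (3/3)*tot + (2*tot - 7) <= -2) or (((1/2)*tot + (pos + tot + 1) <= -1 and e + 8 != pos + tot - 2) and (not ((3/4)*pos + (tot + e + 9) < 2))) must hold; in canonical form it is ((pos >= -9 or pos = 2*e - 1) -> 3*tot <= 5) or (pos + (3/2)*tot <= -2 and e != pos + tot - 10 and (not (e + (3/4)*pos + tot < -7))).
Before tot := 2*e: ((pos >= -9 or pos = 2*e - 1) -> 6*e <= 5) or (3*e + pos <= -2 and e + pos != 10 and (not (3*e + (3/4)*pos < -7)))
Before skip: ((pos >= -9 or pos = 2*e - 1) -> 6*e <= 5) or (3*e + pos <= -2 and e + pos != 10 and (not (3*e + (3/4)*pos < -7)))
The weakest precondition is ((pos >= -9 or pos = 2*e - 1) -> 6*e <= 5) or (3*e + pos <= -2 and e + pos != 10 and (not (3*e + (3/4)*pos < -7))).
Check whether ((pos >= -9 or pos = 2*e - 1) -> 6*e <= 5) or (3*e + pos <= 1 and e + pos != 10 and (not (3*e + (3/4)*pos < -7))) implies it.
Countermodel: at the initial state e = 1, pos = -2, the precondition holds but the weakest precondition fails.
Answer: invalid


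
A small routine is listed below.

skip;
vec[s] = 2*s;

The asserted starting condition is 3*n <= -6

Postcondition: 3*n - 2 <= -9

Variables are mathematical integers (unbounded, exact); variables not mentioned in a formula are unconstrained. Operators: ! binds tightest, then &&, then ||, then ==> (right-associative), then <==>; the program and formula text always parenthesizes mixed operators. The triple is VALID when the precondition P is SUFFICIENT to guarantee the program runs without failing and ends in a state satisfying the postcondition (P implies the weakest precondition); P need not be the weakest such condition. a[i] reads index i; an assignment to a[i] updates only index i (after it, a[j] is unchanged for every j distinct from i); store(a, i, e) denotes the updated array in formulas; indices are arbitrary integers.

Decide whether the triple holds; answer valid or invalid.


Working backward. After the program, the postcondition 3*n - 2 <= -9 must hold; in canonical form it is 3*n <= -7.
Before vec[s] := 2*s: 3*n <= -7
Before skip: 3*n <= -7
The weakest precondition is 3*n <= -7.
Check whether 3*n <= -6 implies it.
Countermodel: at the initial state n = -2, the precondition holds but the weakest precondition fails.
Answer: invalid


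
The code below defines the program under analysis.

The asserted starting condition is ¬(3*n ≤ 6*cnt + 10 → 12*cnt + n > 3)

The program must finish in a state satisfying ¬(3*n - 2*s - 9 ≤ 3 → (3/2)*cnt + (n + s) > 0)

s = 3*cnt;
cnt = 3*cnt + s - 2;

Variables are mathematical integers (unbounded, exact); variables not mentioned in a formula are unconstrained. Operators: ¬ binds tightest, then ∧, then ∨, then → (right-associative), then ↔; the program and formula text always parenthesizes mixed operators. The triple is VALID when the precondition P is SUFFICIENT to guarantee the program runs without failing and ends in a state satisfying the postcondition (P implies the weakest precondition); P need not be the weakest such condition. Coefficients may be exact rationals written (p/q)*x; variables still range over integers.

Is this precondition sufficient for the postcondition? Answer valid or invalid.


Working backward. After the program, the postcondition ¬(3*n - 2*s - 9 ≤ 3 → (3/2)*cnt + (n + s) > 0) must hold; in canonical form it is ¬(3*n ≤ 2*s + 12 → (3/2)*cnt + n + s > 0).
Before cnt := 3*cnt + s - 2: ¬(3*n ≤ 2*s + 12 → (9/2)*cnt + n + (5/2)*s > 3)
Before s := 3*cnt: ¬(3*n ≤ 6*cnt + 12 → 12*cnt + n > 3)
The weakest precondition is ¬(3*n ≤ 6*cnt + 12 → 12*cnt + n > 3).
Check whether ¬(3*n ≤ 6*cnt + 10 → 12*cnt + n > 3) implies it.
Every state satisfying the precondition satisfies the weakest precondition: the implication holds.
Answer: valid


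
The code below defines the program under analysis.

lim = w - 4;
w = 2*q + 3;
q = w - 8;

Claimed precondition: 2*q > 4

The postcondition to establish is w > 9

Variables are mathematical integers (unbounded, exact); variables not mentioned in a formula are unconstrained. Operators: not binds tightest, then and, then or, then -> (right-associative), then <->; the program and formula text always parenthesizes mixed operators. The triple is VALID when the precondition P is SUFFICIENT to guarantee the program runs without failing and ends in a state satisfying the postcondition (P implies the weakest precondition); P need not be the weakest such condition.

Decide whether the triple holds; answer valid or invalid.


Working backward. After the program, w > 9 must hold.
Before q := w - 8: w > 9
Before w := 2*q + 3: 2*q > 6
Before lim := w - 4: 2*q > 6
The weakest precondition is 2*q > 6.
Check whether 2*q > 4 implies it.
Countermodel: at the initial state q = 3, the precondition holds but the weakest precondition fails.
Answer: invalid


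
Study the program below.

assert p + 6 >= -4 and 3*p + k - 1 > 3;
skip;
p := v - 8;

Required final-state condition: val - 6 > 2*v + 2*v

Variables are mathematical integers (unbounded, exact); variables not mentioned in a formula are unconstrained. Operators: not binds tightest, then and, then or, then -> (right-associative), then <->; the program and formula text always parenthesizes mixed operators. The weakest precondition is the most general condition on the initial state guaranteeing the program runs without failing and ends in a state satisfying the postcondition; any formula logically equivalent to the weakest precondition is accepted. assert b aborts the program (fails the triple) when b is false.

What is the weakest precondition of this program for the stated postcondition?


Working backward. After the program, the postcondition val - 6 > 2*v + 2*v must hold; in canonical form it is val > 4*v + 6.
Before p := v - 8: val > 4*v + 6
Before skip: val > 4*v + 6
Before assert p + 6 >= -4 and 3*p + k - 1 > 3: p >= -10 and k + 3*p > 4 and val > 4*v + 6
Answer: WP = p >= -10 and k + 3*p > 4 and val > 4*v + 6


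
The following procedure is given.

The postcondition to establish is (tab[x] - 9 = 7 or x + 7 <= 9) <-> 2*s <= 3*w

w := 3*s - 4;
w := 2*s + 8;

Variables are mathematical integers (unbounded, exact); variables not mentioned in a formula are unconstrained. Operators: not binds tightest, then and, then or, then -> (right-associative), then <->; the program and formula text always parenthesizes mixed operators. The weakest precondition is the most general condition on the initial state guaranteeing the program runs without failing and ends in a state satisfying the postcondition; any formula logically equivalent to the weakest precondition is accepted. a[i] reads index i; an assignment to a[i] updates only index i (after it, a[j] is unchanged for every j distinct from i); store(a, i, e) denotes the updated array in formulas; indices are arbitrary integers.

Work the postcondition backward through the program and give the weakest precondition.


Working backward. After the program, the postcondition (tab[x] - 9 = 7 or x + 7 <= 9) <-> 2*s <= 3*w must hold; in canonical form it is (tab[x] = 16 or x <= 2) <-> 2*s <= 3*w.
Before w := 2*s + 8: (tab[x] = 16 or x <= 2) <-> 4*s >= -24
Before w := 3*s - 4: (tab[x] = 16 or x <= 2) <-> 4*s >= -24
Answer: WP = (tab[x] = 16 or x <= 2) <-> 4*s >= -24


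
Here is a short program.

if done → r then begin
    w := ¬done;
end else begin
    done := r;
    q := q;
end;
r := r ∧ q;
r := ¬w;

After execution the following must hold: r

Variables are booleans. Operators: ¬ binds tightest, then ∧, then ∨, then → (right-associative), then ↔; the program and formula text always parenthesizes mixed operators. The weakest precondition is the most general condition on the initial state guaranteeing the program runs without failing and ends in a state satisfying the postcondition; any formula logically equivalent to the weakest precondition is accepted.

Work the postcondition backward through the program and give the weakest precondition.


Working backward. After the program, r must hold.
Before r := ¬w: ¬w
Before r := r ∧ q: ¬w
Then branch requires done; else branch requires ¬w.
Before the if: ((done → r) → done) ∧ ((¬(done → r)) → (¬w))
Answer: WP = ((done → r) → done) ∧ ((¬(done → r)) → (¬w))


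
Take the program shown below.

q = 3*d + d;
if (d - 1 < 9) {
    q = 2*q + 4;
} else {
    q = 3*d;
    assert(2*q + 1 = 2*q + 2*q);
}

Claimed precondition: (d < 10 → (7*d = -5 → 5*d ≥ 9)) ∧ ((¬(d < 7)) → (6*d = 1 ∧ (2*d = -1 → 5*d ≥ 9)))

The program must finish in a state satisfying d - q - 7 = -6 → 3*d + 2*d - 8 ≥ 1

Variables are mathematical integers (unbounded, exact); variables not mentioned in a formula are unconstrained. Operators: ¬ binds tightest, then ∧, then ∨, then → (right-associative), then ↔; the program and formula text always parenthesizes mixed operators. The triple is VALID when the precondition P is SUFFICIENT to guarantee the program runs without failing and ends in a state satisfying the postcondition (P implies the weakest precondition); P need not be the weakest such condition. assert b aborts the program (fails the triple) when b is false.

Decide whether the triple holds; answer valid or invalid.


Working backward. After the program, the postcondition d - q - 7 = -6 → 3*d + 2*d - 8 ≥ 1 must hold; in canonical form it is d = q + 1 → 5*d ≥ 9.
Then branch requires d = 2*q + 5 → 5*d ≥ 9; else branch requires 6*d = 1 ∧ (2*d = -1 → 5*d ≥ 9).
Before the if: (d < 10 → (d = 2*q + 5 → 5*d ≥ 9)) ∧ ((¬(d < 10)) → (6*d = 1 ∧ (2*d = -1 → 5*d ≥ 9)))
Before q := 3*d + d: (d < 10 → (7*d = -5 → 5*d ≥ 9)) ∧ ((¬(d < 10)) → (6*d = 1 ∧ (2*d = -1 → 5*d ≥ 9)))
The weakest precondition is (d < 10 → (7*d = -5 → 5*d ≥ 9)) ∧ ((¬(d < 10)) → (6*d = 1 ∧ (2*d = -1 → 5*d ≥ 9))).
Check whether (d < 10 → (7*d = -5 → 5*d ≥ 9)) ∧ ((¬(d < 7)) → (6*d = 1 ∧ (2*d = -1 → 5*d ≥ 9))) implies it.
Every state satisfying the precondition satisfies the weakest precondition: the implication holds.
Answer: valid


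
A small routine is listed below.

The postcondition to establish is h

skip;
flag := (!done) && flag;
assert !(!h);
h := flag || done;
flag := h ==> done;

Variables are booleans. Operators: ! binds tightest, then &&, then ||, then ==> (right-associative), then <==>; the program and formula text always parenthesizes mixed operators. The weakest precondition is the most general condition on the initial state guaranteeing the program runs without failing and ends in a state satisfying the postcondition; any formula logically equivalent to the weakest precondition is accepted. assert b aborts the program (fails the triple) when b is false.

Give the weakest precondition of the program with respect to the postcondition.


Working backward. After the program, h must hold.
Before flag := h ==> done: h
Before h := flag || done: flag || done
Before assert !(!h): h && (flag || done)
Before flag := (!done) && flag: h && (((!done) && flag) || done)
Before skip: h && (((!done) && flag) || done)
Answer: WP = h && (((!done) && flag) || done)


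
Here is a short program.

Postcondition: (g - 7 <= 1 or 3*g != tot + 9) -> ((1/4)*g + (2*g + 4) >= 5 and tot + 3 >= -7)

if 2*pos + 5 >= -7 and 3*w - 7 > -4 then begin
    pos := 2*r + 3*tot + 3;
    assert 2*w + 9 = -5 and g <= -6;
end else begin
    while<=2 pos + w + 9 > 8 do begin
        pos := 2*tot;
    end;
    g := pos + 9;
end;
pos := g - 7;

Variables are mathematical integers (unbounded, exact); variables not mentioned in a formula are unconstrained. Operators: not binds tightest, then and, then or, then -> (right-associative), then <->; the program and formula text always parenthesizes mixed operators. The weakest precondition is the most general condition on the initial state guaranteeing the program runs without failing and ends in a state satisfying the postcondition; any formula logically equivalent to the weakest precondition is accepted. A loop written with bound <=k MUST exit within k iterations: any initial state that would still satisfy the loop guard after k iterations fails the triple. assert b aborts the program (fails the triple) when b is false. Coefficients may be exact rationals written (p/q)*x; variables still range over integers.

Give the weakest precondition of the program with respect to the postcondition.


Working backward. After the program, the postcondition (g - 7 <= 1 or 3*g != tot + 9) -> ((1/4)*g + (2*g + 4) >= 5 and tot + 3 >= -7) must hold; in canonical form it is (g <= 8 or 3*g != tot + 9) -> ((9/4)*g >= 1 and tot >= -10).
Before pos := g - 7: (g <= 8 or 3*g != tot + 9) -> ((9/4)*g >= 1 and tot >= -10)
Then branch requires 2*w = -14 and g <= -6 and ((g <= 8 or 3*g != tot + 9) -> ((9/4)*g >= 1 and tot >= -10)); else branch requires (pos + w > -1 -> ((2*tot + w > -1 -> ((not (2*tot + w > -1)) and ((2*tot <= -1 or 5*tot != -18) -> ((9/2)*tot >= -77/4 and tot >= -10)))) and ((not (2*tot + w > -1)) -> ((2*tot <= -1 or 5*tot != -18) -> ((9/2)*tot >= -77/4 and tot >= -10))))) and ((not (pos + w > -1)) -> ((pos <= -1 or 3*pos != tot - 18) -> ((9/4)*pos >= -77/4 and tot >= -10))).
Before the if: ((2*pos >= -12 and 3*w > 3) -> (2*w = -14 and g <= -6 and ((g <= 8 or 3*g != tot + 9) -> ((9/4)*g >= 1 and tot >= -10)))) and ((not (2*pos >= -12 and 3*w > 3)) -> ((pos + w > -1 -> ((2*tot + w > -1 -> ((not (2*tot + w > -1)) and ((2*tot <= -1 or 5*tot != -18) -> ((9/2)*tot >= -77/4 and tot >= -10)))) and ((not (2*tot + w > -1)) -> ((2*tot <= -1 or 5*tot != -18) -> ((9/2)*tot >= -77/4 and tot >= -10))))) and ((not (pos + w > -1)) -> ((pos <= -1 or 3*pos != tot - 18) -> ((9/4)*pos >= -77/4 and tot >= -10)))))
Answer: WP = ((2*pos >= -12 and 3*w > 3) -> (2*w = -14 and g <= -6 and ((g <= 8 or 3*g != tot + 9) -> ((9/4)*g >= 1 and tot >= -10)))) and ((not (2*pos >= -12 and 3*w > 3)) -> ((pos + w > -1 -> ((2*tot + w > -1 -> ((not (2*tot + w > -1)) and ((2*tot <= -1 or 5*tot != -18) -> ((9/2)*tot >= -77/4 and tot >= -10)))) and ((not (2*tot + w > -1)) -> ((2*tot <= -1 or 5*tot != -18) -> ((9/2)*tot >= -77/4 and tot >= -10))))) and ((not (pos + w > -1)) -> ((pos <= -1 or 3*pos != tot - 18) -> ((9/4)*pos >= -77/4 and tot >= -10)))))


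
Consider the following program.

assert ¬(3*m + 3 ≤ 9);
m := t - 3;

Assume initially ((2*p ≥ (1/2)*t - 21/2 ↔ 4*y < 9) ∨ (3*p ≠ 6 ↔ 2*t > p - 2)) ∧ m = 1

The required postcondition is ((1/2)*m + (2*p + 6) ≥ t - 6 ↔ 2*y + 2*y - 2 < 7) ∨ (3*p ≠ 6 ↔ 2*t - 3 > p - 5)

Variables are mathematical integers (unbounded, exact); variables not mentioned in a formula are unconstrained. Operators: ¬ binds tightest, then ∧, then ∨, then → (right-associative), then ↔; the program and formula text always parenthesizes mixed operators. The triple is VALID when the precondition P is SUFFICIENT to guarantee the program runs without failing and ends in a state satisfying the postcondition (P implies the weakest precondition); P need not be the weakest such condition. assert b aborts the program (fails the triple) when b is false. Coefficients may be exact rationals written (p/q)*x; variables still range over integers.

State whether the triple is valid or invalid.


Working backward. After the program, the postcondition ((1/2)*m + (2*p + 6) ≥ t - 6 ↔ 2*y + 2*y - 2 < 7) ∨ (3*p ≠ 6 ↔ 2*t - 3 > p - 5) must hold; in canonical form it is ((1/2)*m + 2*p ≥ t - 12 ↔ 4*y < 9) ∨ (3*p ≠ 6 ↔ 2*t > p - 2).
Before m := t - 3: (2*p ≥ (1/2)*t - 21/2 ↔ 4*y < 9) ∨ (3*p ≠ 6 ↔ 2*t > p - 2)
Before assert ¬(3*m + 3 ≤ 9): (¬(3*m ≤ 6)) ∧ ((2*p ≥ (1/2)*t - 21/2 ↔ 4*y < 9) ∨ (3*p ≠ 6 ↔ 2*t > p - 2))
The weakest precondition is (¬(3*m ≤ 6)) ∧ ((2*p ≥ (1/2)*t - 21/2 ↔ 4*y < 9) ∨ (3*p ≠ 6 ↔ 2*t > p - 2)).
Check whether ((2*p ≥ (1/2)*t - 21/2 ↔ 4*y < 9) ∨ (3*p ≠ 6 ↔ 2*t > p - 2)) ∧ m = 1 implies it.
Countermodel: at the initial state m = 1, p = 0, t = 0, y = 3, the precondition holds but the weakest precondition fails.
Answer: invalid


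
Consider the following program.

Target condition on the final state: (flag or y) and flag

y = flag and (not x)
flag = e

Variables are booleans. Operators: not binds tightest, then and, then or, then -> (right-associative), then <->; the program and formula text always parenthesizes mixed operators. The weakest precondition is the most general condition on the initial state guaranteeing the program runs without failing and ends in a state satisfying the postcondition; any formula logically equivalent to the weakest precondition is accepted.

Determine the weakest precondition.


Working backward. After the program, (flag or y) and flag must hold.
Before flag := e: (e or y) and e
Before y := flag and (not x): (e or (flag and (not x))) and e
Answer: WP = (e or (flag and (not x))) and e


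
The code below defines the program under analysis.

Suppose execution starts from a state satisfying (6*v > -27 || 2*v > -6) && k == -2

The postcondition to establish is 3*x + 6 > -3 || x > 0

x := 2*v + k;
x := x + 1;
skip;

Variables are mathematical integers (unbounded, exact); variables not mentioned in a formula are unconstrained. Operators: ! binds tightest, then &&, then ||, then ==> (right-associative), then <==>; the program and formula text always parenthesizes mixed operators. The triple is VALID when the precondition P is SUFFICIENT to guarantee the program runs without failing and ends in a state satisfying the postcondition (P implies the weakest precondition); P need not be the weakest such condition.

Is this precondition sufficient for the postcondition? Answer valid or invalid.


Working backward. After the program, the postcondition 3*x + 6 > -3 || x > 0 must hold; in canonical form it is 3*x > -9 || x > 0.
Before skip: 3*x > -9 || x > 0
Before x := x + 1: 3*x > -12 || x > -1
Before x := 2*v + k: 3*k + 6*v > -12 || k + 2*v > -1
The weakest precondition is 3*k + 6*v > -12 || k + 2*v > -1.
Check whether (6*v > -27 || 2*v > -6) && k == -2 implies it.
Countermodel: at the initial state k = -2, v = -1, the precondition holds but the weakest precondition fails.
Answer: invalid


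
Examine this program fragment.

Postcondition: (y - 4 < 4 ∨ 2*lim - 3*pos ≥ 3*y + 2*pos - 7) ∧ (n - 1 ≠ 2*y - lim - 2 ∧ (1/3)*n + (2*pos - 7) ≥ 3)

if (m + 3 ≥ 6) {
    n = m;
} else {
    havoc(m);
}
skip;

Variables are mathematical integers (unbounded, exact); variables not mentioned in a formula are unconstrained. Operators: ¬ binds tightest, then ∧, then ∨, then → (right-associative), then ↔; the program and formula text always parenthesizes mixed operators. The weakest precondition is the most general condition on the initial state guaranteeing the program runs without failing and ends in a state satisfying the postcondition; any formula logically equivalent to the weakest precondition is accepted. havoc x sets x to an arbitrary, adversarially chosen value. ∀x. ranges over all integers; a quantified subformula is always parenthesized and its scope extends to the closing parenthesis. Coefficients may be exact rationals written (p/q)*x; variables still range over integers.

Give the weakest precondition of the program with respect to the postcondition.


Working backward. After the program, the postcondition (y - 4 < 4 ∨ 2*lim - 3*pos ≥ 3*y + 2*pos - 7) ∧ (n - 1 ≠ 2*y - lim - 2 ∧ (1/3)*n + (2*pos - 7) ≥ 3) must hold; in canonical form it is (y < 8 ∨ 2*lim ≥ 5*pos + 3*y - 7) ∧ lim + n ≠ 2*y - 1 ∧ (1/3)*n + 2*pos ≥ 10.
Before skip: (y < 8 ∨ 2*lim ≥ 5*pos + 3*y - 7) ∧ lim + n ≠ 2*y - 1 ∧ (1/3)*n + 2*pos ≥ 10
Then branch requires (y < 8 ∨ 2*lim ≥ 5*pos + 3*y - 7) ∧ lim + m ≠ 2*y - 1 ∧ (1/3)*m + 2*pos ≥ 10; else branch requires (y < 8 ∨ 2*lim ≥ 5*pos + 3*y - 7) ∧ lim + n ≠ 2*y - 1 ∧ (1/3)*n + 2*pos ≥ 10.
Before the if: (m ≥ 3 → ((y < 8 ∨ 2*lim ≥ 5*pos + 3*y - 7) ∧ lim + m ≠ 2*y - 1 ∧ (1/3)*m + 2*pos ≥ 10)) ∧ ((¬(m ≥ 3)) → ((y < 8 ∨ 2*lim ≥ 5*pos + 3*y - 7) ∧ lim + n ≠ 2*y - 1 ∧ (1/3)*n + 2*pos ≥ 10))
Answer: WP = (m ≥ 3 → ((y < 8 ∨ 2*lim ≥ 5*pos + 3*y - 7) ∧ lim + m ≠ 2*y - 1 ∧ (1/3)*m + 2*pos ≥ 10)) ∧ ((¬(m ≥ 3)) → ((y < 8 ∨ 2*lim ≥ 5*pos + 3*y - 7) ∧ lim + n ≠ 2*y - 1 ∧ (1/3)*n + 2*pos ≥ 10))


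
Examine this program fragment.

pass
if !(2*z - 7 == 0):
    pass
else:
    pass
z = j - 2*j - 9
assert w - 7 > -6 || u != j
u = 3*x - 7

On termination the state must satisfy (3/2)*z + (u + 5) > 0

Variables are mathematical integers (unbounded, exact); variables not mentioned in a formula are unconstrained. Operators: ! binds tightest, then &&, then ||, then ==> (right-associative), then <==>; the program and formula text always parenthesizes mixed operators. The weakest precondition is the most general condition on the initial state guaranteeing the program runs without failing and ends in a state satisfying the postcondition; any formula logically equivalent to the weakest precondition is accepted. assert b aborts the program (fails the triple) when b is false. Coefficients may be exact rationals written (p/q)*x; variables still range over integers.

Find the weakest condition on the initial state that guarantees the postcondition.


Working backward. After the program, the postcondition (3/2)*z + (u + 5) > 0 must hold; in canonical form it is u + (3/2)*z > -5.
Before u := 3*x - 7: 3*x + (3/2)*z > 2
Before assert w - 7 > -6 || u != j: (w > 1 || u != j) && 3*x + (3/2)*z > 2
Before z := j - 2*j - 9: (w > 1 || u != j) && 3*x > (3/2)*j + 31/2
Then branch requires (w > 1 || u != j) && 3*x > (3/2)*j + 31/2; else branch requires (w > 1 || u != j) && 3*x > (3/2)*j + 31/2.
Before the if: ((!(2*z == 7)) ==> ((w > 1 || u != j) && 3*x > (3/2)*j + 31/2)) && (2*z == 7 ==> ((w > 1 || u != j) && 3*x > (3/2)*j + 31/2))
Before skip: ((!(2*z == 7)) ==> ((w > 1 || u != j) && 3*x > (3/2)*j + 31/2)) && (2*z == 7 ==> ((w > 1 || u != j) && 3*x > (3/2)*j + 31/2))
Answer: WP = ((!(2*z == 7)) ==> ((w > 1 || u != j) && 3*x > (3/2)*j + 31/2)) && (2*z == 7 ==> ((w > 1 || u != j) && 3*x > (3/2)*j + 31/2))
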